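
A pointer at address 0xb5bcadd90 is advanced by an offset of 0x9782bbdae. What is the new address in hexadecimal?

0x14d3f69b3e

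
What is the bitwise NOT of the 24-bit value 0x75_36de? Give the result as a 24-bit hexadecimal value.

0x8ac921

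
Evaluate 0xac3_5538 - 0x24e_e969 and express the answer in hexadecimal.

0x8746bcf

Subtract column by column in base 16:
  8-9 → f (borrow)
  3-6-1 → c (borrow)
  5-9-1 → b (borrow)
  5-e-1 → 6 (borrow)
  3-e-1 → 4 (borrow)
  c-4-1 → 7
  a-2 → 8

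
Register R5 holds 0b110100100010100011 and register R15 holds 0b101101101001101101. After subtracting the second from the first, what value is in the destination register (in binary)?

0b110111000110110

Subtract column by column in base 2:
  1-1 → 0
  1-0 → 1
  0-1 → 1 (borrow)
  0-1-1 → 0 (borrow)
  0-0-1 → 1 (borrow)
  1-1-1 → 1 (borrow)
  0-1-1 → 0 (borrow)
  1-0-1 → 0
  0-0 → 0
  0-1 → 1 (borrow)
  0-0-1 → 1 (borrow)
  1-1-1 → 1 (borrow)
  0-1-1 → 0 (borrow)
  0-0-1 → 1 (borrow)
  1-1-1 → 1 (borrow)
  0-1-1 → 0 (borrow)
  1-0-1 → 0
  1-1 → 0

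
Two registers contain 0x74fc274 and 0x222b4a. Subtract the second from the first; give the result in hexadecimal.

Subtract column by column in base 16:
  4-a → a (borrow)
  7-4-1 → 2
  2-b → 7 (borrow)
  c-2-1 → 9
  f-2 → d
  4-2 → 2
  7-0 → 7

0x72d972a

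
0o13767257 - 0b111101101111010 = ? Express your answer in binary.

0o13767257 = 0b1011111110111010101111 in binary.
Subtract column by column in base 2:
  1-0 → 1
  1-1 → 0
  1-0 → 1
  1-1 → 0
  0-1 → 1 (borrow)
  1-1-1 → 1 (borrow)
  0-1-1 → 0 (borrow)
  1-0-1 → 0
  0-1 → 1 (borrow)
  1-1-1 → 1 (borrow)
  1-0-1 → 0
  1-1 → 0
  0-1 → 1 (borrow)
  1-1-1 → 1 (borrow)
  1-1-1 → 1 (borrow)
  1-0-1 → 0
  1-0 → 1
  1-0 → 1
  1-0 → 1
  1-0 → 1
  0-0 → 0
  1-0 → 1

0b1011110111001100110101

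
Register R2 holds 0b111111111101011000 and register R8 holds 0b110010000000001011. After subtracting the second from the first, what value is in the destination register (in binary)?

Subtract column by column in base 2:
  0-1 → 1 (borrow)
  0-1-1 → 0 (borrow)
  0-0-1 → 1 (borrow)
  1-1-1 → 1 (borrow)
  1-0-1 → 0
  0-0 → 0
  1-0 → 1
  0-0 → 0
  1-0 → 1
  1-0 → 1
  1-0 → 1
  1-0 → 1
  1-0 → 1
  1-1 → 0
  1-0 → 1
  1-0 → 1
  1-1 → 0
  1-1 → 0

0b1101111101001101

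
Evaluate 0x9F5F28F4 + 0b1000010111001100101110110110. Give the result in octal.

0x9F5F28F4 = 0o23727624364 in octal.
0b1000010111001100101110110110 = 0o1027145666 in octal.
Add column by column in base 8, right to left:
  4+6 = 2 carry 1
  6+6+1 = 5 carry 1
  3+6+1 = 2 carry 1
  4+5+1 = 2 carry 1
  2+4+1 = 7
  6+1 = 7
  7+7 = 6 carry 1
  2+2+1 = 5
  7+0 = 7
  3+1 = 4
  2+0 = 2

0o24756772252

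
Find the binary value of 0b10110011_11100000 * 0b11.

0b100001101110100000

Multiply each base-2 digit by 3, carrying:
  0×3 = 0 → write 0
  0×3 = 0 → write 0
  0×3 = 0 → write 0
  0×3 = 0 → write 0
  0×3 = 0 → write 0
  1×3 = 3 → write 1 carry 1
  1×3+1 = 4 → write 0 carry 2
  1×3+2 = 5 → write 1 carry 2
  1×3+2 = 5 → write 1 carry 2
  1×3+2 = 5 → write 1 carry 2
  0×3+2 = 2 → write 0 carry 1
  0×3+1 = 1 → write 1
  1×3 = 3 → write 1 carry 1
  1×3+1 = 4 → write 0 carry 2
  0×3+2 = 2 → write 0 carry 1
  1×3+1 = 4 → write 0 carry 2
  remaining carry: 10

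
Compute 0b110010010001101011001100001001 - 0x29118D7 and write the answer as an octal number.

0b110010010001101011001100001001 = 0o6221531411 in octal.
0x29118D7 = 0o244214327 in octal.
Subtract column by column in base 8:
  1-7 → 2 (borrow)
  1-2-1 → 6 (borrow)
  4-3-1 → 0
  1-4 → 5 (borrow)
  3-1-1 → 1
  5-2 → 3
  1-4 → 5 (borrow)
  2-4-1 → 5 (borrow)
  2-2-1 → 7 (borrow)
  6-0-1 → 5

0o5755315062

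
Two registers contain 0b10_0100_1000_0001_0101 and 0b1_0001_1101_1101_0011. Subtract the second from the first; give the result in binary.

Subtract column by column in base 2:
  1-1 → 0
  0-1 → 1 (borrow)
  1-0-1 → 0
  0-0 → 0
  1-1 → 0
  0-0 → 0
  0-1 → 1 (borrow)
  0-1-1 → 0 (borrow)
  0-1-1 → 0 (borrow)
  0-0-1 → 1 (borrow)
  0-1-1 → 0 (borrow)
  1-1-1 → 1 (borrow)
  0-1-1 → 0 (borrow)
  0-0-1 → 1 (borrow)
  1-0-1 → 0
  0-0 → 0
  0-1 → 1 (borrow)
  1-0-1 → 0

0b10010101001000010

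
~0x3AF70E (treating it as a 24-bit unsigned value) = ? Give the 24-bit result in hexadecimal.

0xC508F1

Each hex digit d becomes F−d:
  3→C, A→5, F→0, 7→8, 0→F, E→1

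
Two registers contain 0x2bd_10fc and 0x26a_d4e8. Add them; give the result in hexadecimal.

Add column by column in base 16, right to left:
  c+8 = 4 carry 1
  f+e+1 = e carry 1
  0+4+1 = 5
  1+d = e
  d+a = 7 carry 1
  b+6+1 = 2 carry 1
  2+2+1 = 5

0x527e5e4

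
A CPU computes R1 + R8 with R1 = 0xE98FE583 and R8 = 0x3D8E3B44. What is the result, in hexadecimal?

0x1271E20C7

Add column by column in base 16, right to left:
  3+4 = 7
  8+4 = C
  5+B = 0 carry 1
  E+3+1 = 2 carry 1
  F+E+1 = E carry 1
  8+8+1 = 1 carry 1
  9+D+1 = 7 carry 1
  E+3+1 = 2 carry 1
  final carry 1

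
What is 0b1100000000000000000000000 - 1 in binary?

The trailing 23 digits are 0, so subtracting 1 borrows through: they become 1 and the next digit up decrements.

0b1011111111111111111111111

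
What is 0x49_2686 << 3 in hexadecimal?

0x2493430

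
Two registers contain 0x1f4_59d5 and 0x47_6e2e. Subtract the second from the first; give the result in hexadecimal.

0x1aceba7

Subtract column by column in base 16:
  5-e → 7 (borrow)
  d-2-1 → a
  9-e → b (borrow)
  5-6-1 → e (borrow)
  4-7-1 → c (borrow)
  f-4-1 → a
  1-0 → 1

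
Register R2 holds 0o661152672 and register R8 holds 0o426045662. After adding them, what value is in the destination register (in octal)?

Add column by column in base 8, right to left:
  2+2 = 4
  7+6 = 5 carry 1
  6+6+1 = 5 carry 1
  2+5+1 = 0 carry 1
  5+4+1 = 2 carry 1
  1+0+1 = 2
  1+6 = 7
  6+2 = 0 carry 1
  6+4+1 = 3 carry 1
  final carry 1

0o1307220554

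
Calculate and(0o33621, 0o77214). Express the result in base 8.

0o33200

AND each oct digit independently (no carries):
  3&7=3, 3&7=3, 6&2=2, 2&1=0, 1&4=0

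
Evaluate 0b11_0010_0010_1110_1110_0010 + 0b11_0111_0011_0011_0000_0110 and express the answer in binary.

0b11010010110000111101000

Add column by column in base 2, right to left:
  0+0 = 0
  1+1 = 0 carry 1
  0+1+1 = 0 carry 1
  0+0+1 = 1
  0+0 = 0
  1+0 = 1
  1+0 = 1
  1+0 = 1
  0+1 = 1
  1+1 = 0 carry 1
  1+0+1 = 0 carry 1
  1+0+1 = 0 carry 1
  0+1+1 = 0 carry 1
  1+1+1 = 1 carry 1
  0+0+1 = 1
  0+0 = 0
  0+1 = 1
  1+1 = 0 carry 1
  0+1+1 = 0 carry 1
  0+0+1 = 1
  1+1 = 0 carry 1
  1+1+1 = 1 carry 1
  final carry 1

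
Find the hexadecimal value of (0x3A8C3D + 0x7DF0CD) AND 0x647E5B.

0x207C0A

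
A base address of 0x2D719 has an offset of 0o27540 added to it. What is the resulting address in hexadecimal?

0x30679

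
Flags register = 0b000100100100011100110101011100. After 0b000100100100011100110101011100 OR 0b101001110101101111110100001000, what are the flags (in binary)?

0b101101110101111111110101011100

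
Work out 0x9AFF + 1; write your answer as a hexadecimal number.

The trailing 2 digits are F (max in base 16), so adding 1 cascades: they roll to 0 and the next digit up increments.

0x9B00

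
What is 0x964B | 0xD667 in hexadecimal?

OR each hex digit independently (no carries):
  9|D=D, 6|6=6, 4|6=6, B|7=F

0xD66F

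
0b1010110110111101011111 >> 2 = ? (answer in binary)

0b10101101101111010111

Right shift by 2: drop the 2 least-significant bits.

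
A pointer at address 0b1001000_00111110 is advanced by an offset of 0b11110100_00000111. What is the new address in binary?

0b10011110001000101

Add column by column in base 2, right to left:
  0+1 = 1
  1+1 = 0 carry 1
  1+1+1 = 1 carry 1
  1+0+1 = 0 carry 1
  1+0+1 = 0 carry 1
  1+0+1 = 0 carry 1
  0+0+1 = 1
  0+0 = 0
  0+0 = 0
  0+0 = 0
  0+1 = 1
  1+0 = 1
  0+1 = 1
  0+1 = 1
  1+1 = 0 carry 1
  0+1+1 = 0 carry 1
  final carry 1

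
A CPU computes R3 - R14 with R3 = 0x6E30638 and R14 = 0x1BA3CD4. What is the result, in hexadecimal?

Subtract column by column in base 16:
  8-4 → 4
  3-D → 6 (borrow)
  6-C-1 → 9 (borrow)
  0-3-1 → C (borrow)
  3-A-1 → 8 (borrow)
  E-B-1 → 2
  6-1 → 5

0x528C964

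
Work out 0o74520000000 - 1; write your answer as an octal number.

The trailing 7 digits are 0, so subtracting 1 borrows through: they become 7 and the next digit up decrements.

0o74517777777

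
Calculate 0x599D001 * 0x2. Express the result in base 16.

0xB33A002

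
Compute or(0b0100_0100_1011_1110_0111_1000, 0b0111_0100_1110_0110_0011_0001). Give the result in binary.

0b011101001111111001111001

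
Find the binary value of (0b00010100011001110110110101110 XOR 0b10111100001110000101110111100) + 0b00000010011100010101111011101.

0b10101010110100001000111101111

First 0b00010100011001110110110101110 XOR 0b10111100001110000101110111100 = 0b10101000010111110011000010010.
Add column by column in base 2, right to left:
  0+1 = 1
  1+0 = 1
  0+1 = 1
  0+1 = 1
  1+1 = 0 carry 1
  0+0+1 = 1
  0+1 = 1
  0+1 = 1
  0+1 = 1
  1+1 = 0 carry 1
  1+0+1 = 0 carry 1
  0+1+1 = 0 carry 1
  0+0+1 = 1
  1+1 = 0 carry 1
  1+0+1 = 0 carry 1
  1+0+1 = 0 carry 1
  1+0+1 = 0 carry 1
  1+1+1 = 1 carry 1
  0+1+1 = 0 carry 1
  1+1+1 = 1 carry 1
  0+0+1 = 1
  0+0 = 0
  0+1 = 1
  0+0 = 0
  1+0 = 1
  0+0 = 0
  1+0 = 1
  0+0 = 0
  1+0 = 1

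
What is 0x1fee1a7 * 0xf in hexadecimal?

Multiply each base-16 digit by 15, carrying:
  7×15 = 105 → write 9 carry 6
  a×15+6 = 156 → write c carry 9
  1×15+9 = 24 → write 8 carry 1
  e×15+1 = 211 → write 3 carry 13
  e×15+13 = 223 → write f carry 13
  f×15+13 = 238 → write e carry 14
  1×15+14 = 29 → write d carry 1
  remaining carry: 1

0x1def38c9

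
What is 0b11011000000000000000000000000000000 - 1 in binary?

The trailing 30 digits are 0, so subtracting 1 borrows through: they become 1 and the next digit up decrements.

0b11010111111111111111111111111111111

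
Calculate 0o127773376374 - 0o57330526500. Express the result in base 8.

Subtract column by column in base 8:
  4-0 → 4
  7-0 → 7
  3-5 → 6 (borrow)
  6-6-1 → 7 (borrow)
  7-2-1 → 4
  3-5 → 6 (borrow)
  3-0-1 → 2
  7-3 → 4
  7-3 → 4
  7-7 → 0
  2-5 → 5 (borrow)
  1-0-1 → 0

0o50442647674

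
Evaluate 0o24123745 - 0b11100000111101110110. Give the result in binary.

0o24123745 = 0b10100001010011111100101 in binary.
Subtract column by column in base 2:
  1-0 → 1
  0-1 → 1 (borrow)
  1-1-1 → 1 (borrow)
  0-0-1 → 1 (borrow)
  0-1-1 → 0 (borrow)
  1-1-1 → 1 (borrow)
  1-1-1 → 1 (borrow)
  1-0-1 → 0
  1-1 → 0
  1-1 → 0
  1-1 → 0
  0-1 → 1 (borrow)
  0-0-1 → 1 (borrow)
  1-0-1 → 0
  0-0 → 0
  1-0 → 1
  0-0 → 0
  0-1 → 1 (borrow)
  0-1-1 → 0 (borrow)
  0-1-1 → 0 (borrow)
  1-0-1 → 0
  0-0 → 0
  1-0 → 1

0b10000101001100001101111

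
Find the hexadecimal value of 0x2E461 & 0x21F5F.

AND each hex digit independently (no carries):
  2&2=2, E&1=0, 4&F=4, 6&5=4, 1&F=1

0x20441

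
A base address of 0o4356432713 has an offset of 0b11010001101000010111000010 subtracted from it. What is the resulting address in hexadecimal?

0x2073B009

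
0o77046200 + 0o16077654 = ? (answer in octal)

0o115146054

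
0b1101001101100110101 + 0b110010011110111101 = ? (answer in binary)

0b10011100001011110010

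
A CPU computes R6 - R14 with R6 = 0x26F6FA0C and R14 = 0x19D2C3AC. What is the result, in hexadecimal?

0xD243660

Subtract column by column in base 16:
  C-C → 0
  0-A → 6 (borrow)
  A-3-1 → 6
  F-C → 3
  6-2 → 4
  F-D → 2
  6-9 → D (borrow)
  2-1-1 → 0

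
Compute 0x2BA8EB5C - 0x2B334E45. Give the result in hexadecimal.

0x759D17

Subtract column by column in base 16:
  C-5 → 7
  5-4 → 1
  B-E → D (borrow)
  E-4-1 → 9
  8-3 → 5
  A-3 → 7
  B-B → 0
  2-2 → 0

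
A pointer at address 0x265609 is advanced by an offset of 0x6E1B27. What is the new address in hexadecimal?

0x947130

Add column by column in base 16, right to left:
  9+7 = 0 carry 1
  0+2+1 = 3
  6+B = 1 carry 1
  5+1+1 = 7
  6+E = 4 carry 1
  2+6+1 = 9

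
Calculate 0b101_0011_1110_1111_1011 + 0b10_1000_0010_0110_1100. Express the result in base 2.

0b1111100000101100111

Add column by column in base 2, right to left:
  1+0 = 1
  1+0 = 1
  0+1 = 1
  1+1 = 0 carry 1
  1+0+1 = 0 carry 1
  1+1+1 = 1 carry 1
  1+1+1 = 1 carry 1
  1+0+1 = 0 carry 1
  0+0+1 = 1
  1+1 = 0 carry 1
  1+0+1 = 0 carry 1
  1+0+1 = 0 carry 1
  1+0+1 = 0 carry 1
  1+0+1 = 0 carry 1
  0+0+1 = 1
  0+1 = 1
  1+0 = 1
  0+1 = 1
  1+0 = 1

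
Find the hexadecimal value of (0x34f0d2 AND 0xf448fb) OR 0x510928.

0x34f0d2 AND 0xf448fb = 0x3440d2.
Then OR with 0x510928.

0x7549fa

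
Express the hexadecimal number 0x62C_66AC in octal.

Expand each hex digit to 4 bits: 6=0110 2=0010 C=1100 6=0110 6=0110 A=1010 C=1100.
Group the bits in threes: 110 001 011 000 110 011 010 101 100 → 613063254.

0o613063254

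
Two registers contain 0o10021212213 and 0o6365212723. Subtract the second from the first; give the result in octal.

0o1433777270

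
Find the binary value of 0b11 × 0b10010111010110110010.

0b111000110000100010110

Multiply each base-2 digit by 3, carrying:
  0×3 = 0 → write 0
  1×3 = 3 → write 1 carry 1
  0×3+1 = 1 → write 1
  0×3 = 0 → write 0
  1×3 = 3 → write 1 carry 1
  1×3+1 = 4 → write 0 carry 2
  0×3+2 = 2 → write 0 carry 1
  1×3+1 = 4 → write 0 carry 2
  1×3+2 = 5 → write 1 carry 2
  0×3+2 = 2 → write 0 carry 1
  1×3+1 = 4 → write 0 carry 2
  0×3+2 = 2 → write 0 carry 1
  1×3+1 = 4 → write 0 carry 2
  1×3+2 = 5 → write 1 carry 2
  1×3+2 = 5 → write 1 carry 2
  0×3+2 = 2 → write 0 carry 1
  1×3+1 = 4 → write 0 carry 2
  0×3+2 = 2 → write 0 carry 1
  0×3+1 = 1 → write 1
  1×3 = 3 → write 1 carry 1
  remaining carry: 1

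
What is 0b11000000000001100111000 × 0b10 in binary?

0b110000000000011001110000

Multiply each base-2 digit by 2, carrying:
  0×2 = 0 → write 0
  0×2 = 0 → write 0
  0×2 = 0 → write 0
  1×2 = 2 → write 0 carry 1
  1×2+1 = 3 → write 1 carry 1
  1×2+1 = 3 → write 1 carry 1
  0×2+1 = 1 → write 1
  0×2 = 0 → write 0
  1×2 = 2 → write 0 carry 1
  1×2+1 = 3 → write 1 carry 1
  0×2+1 = 1 → write 1
  0×2 = 0 → write 0
  0×2 = 0 → write 0
  0×2 = 0 → write 0
  0×2 = 0 → write 0
  0×2 = 0 → write 0
  0×2 = 0 → write 0
  0×2 = 0 → write 0
  0×2 = 0 → write 0
  0×2 = 0 → write 0
  0×2 = 0 → write 0
  1×2 = 2 → write 0 carry 1
  1×2+1 = 3 → write 1 carry 1
  remaining carry: 1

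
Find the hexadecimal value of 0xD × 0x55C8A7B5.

0x45B308431

Multiply each base-16 digit by 13, carrying:
  5×13 = 65 → write 1 carry 4
  B×13+4 = 147 → write 3 carry 9
  7×13+9 = 100 → write 4 carry 6
  A×13+6 = 136 → write 8 carry 8
  8×13+8 = 112 → write 0 carry 7
  C×13+7 = 163 → write 3 carry 10
  5×13+10 = 75 → write B carry 4
  5×13+4 = 69 → write 5 carry 4
  remaining carry: 4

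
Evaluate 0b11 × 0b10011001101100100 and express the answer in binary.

Multiply each base-2 digit by 3, carrying:
  0×3 = 0 → write 0
  0×3 = 0 → write 0
  1×3 = 3 → write 1 carry 1
  0×3+1 = 1 → write 1
  0×3 = 0 → write 0
  1×3 = 3 → write 1 carry 1
  1×3+1 = 4 → write 0 carry 2
  0×3+2 = 2 → write 0 carry 1
  1×3+1 = 4 → write 0 carry 2
  1×3+2 = 5 → write 1 carry 2
  0×3+2 = 2 → write 0 carry 1
  0×3+1 = 1 → write 1
  1×3 = 3 → write 1 carry 1
  1×3+1 = 4 → write 0 carry 2
  0×3+2 = 2 → write 0 carry 1
  0×3+1 = 1 → write 1
  1×3 = 3 → write 1 carry 1
  remaining carry: 1

0b111001101000101100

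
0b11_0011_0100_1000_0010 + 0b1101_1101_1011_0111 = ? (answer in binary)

0b1000001001000111001

Add column by column in base 2, right to left:
  0+1 = 1
  1+1 = 0 carry 1
  0+1+1 = 0 carry 1
  0+0+1 = 1
  0+1 = 1
  0+1 = 1
  0+0 = 0
  1+1 = 0 carry 1
  0+1+1 = 0 carry 1
  0+0+1 = 1
  1+1 = 0 carry 1
  0+1+1 = 0 carry 1
  1+1+1 = 1 carry 1
  1+0+1 = 0 carry 1
  0+1+1 = 0 carry 1
  0+1+1 = 0 carry 1
  1+0+1 = 0 carry 1
  1+0+1 = 0 carry 1
  final carry 1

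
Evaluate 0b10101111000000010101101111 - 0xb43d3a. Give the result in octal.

0b10101111000000010101101111 = 0o257002557 in octal.
0xb43d3a = 0o55036472 in octal.
Subtract column by column in base 8:
  7-2 → 5
  5-7 → 6 (borrow)
  5-4-1 → 0
  2-6 → 4 (borrow)
  0-3-1 → 4 (borrow)
  0-0-1 → 7 (borrow)
  7-5-1 → 1
  5-5 → 0
  2-0 → 2

0o201744065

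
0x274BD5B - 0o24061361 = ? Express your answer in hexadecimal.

0x2245A6A

0o24061361 = 0x5062F1 in hexadecimal.
Subtract column by column in base 16:
  B-1 → A
  5-F → 6 (borrow)
  D-2-1 → A
  B-6 → 5
  4-0 → 4
  7-5 → 2
  2-0 → 2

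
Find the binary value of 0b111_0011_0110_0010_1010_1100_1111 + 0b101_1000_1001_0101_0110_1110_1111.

0b1100101111111000000110111110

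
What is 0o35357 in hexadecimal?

Each octal digit is 3 bits: 3=011 5=101 3=011 5=101 7=111.
Group the bits into nibbles: 0011 1010 1110 1111 → 3aef.

0x3aef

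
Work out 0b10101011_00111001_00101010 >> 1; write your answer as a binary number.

Right shift by 1: drop the 1 least-significant bit.

0b10101011001110010010101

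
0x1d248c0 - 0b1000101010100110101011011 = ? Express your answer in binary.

0x1d248c0 = 0b1110100100100100011000000 in binary.
Subtract column by column in base 2:
  0-1 → 1 (borrow)
  0-1-1 → 0 (borrow)
  0-0-1 → 1 (borrow)
  0-1-1 → 0 (borrow)
  0-1-1 → 0 (borrow)
  0-0-1 → 1 (borrow)
  1-1-1 → 1 (borrow)
  1-0-1 → 0
  0-1 → 1 (borrow)
  0-0-1 → 1 (borrow)
  0-1-1 → 0 (borrow)
  1-1-1 → 1 (borrow)
  0-0-1 → 1 (borrow)
  0-0-1 → 1 (borrow)
  1-1-1 → 1 (borrow)
  0-0-1 → 1 (borrow)
  0-1-1 → 0 (borrow)
  1-0-1 → 0
  0-1 → 1 (borrow)
  0-0-1 → 1 (borrow)
  1-1-1 → 1 (borrow)
  0-0-1 → 1 (borrow)
  1-0-1 → 0
  1-0 → 1
  1-1 → 0

0b101111001111101101100101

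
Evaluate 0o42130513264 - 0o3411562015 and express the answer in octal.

0o36516731247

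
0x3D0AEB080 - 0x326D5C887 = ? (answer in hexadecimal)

0xA9D8E7F9

Subtract column by column in base 16:
  0-7 → 9 (borrow)
  8-8-1 → F (borrow)
  0-8-1 → 7 (borrow)
  B-C-1 → E (borrow)
  E-5-1 → 8
  A-D → D (borrow)
  0-6-1 → 9 (borrow)
  D-2-1 → A
  3-3 → 0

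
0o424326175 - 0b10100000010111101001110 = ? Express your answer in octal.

0o400276457

0b10100000010111101001110 = 0o24027516 in octal.
Subtract column by column in base 8:
  5-6 → 7 (borrow)
  7-1-1 → 5
  1-5 → 4 (borrow)
  6-7-1 → 6 (borrow)
  2-2-1 → 7 (borrow)
  3-0-1 → 2
  4-4 → 0
  2-2 → 0
  4-0 → 4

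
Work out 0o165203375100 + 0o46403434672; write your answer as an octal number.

Add column by column in base 8, right to left:
  0+2 = 2
  0+7 = 7
  1+6 = 7
  5+4 = 1 carry 1
  7+3+1 = 3 carry 1
  3+4+1 = 0 carry 1
  3+3+1 = 7
  0+0 = 0
  2+4 = 6
  5+6 = 3 carry 1
  6+4+1 = 3 carry 1
  1+0+1 = 2

0o233607031772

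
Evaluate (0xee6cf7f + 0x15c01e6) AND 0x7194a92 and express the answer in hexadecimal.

0x4000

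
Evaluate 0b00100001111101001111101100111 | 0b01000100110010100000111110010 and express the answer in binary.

0b01100101111111101111111110111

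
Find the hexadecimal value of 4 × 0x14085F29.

0x50217CA4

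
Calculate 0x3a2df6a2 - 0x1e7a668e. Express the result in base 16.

0x1bb39014

Subtract column by column in base 16:
  2-e → 4 (borrow)
  a-8-1 → 1
  6-6 → 0
  f-6 → 9
  d-a → 3
  2-7 → b (borrow)
  a-e-1 → b (borrow)
  3-1-1 → 1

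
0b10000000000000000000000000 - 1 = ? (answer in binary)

0b1111111111111111111111111

The trailing 25 digits are 0, so subtracting 1 borrows through: they become 1 and the next digit up decrements.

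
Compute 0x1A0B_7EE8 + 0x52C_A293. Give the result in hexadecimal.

0x1F38217B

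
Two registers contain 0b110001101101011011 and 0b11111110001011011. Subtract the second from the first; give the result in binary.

Subtract column by column in base 2:
  1-1 → 0
  1-1 → 0
  0-0 → 0
  1-1 → 0
  1-1 → 0
  0-0 → 0
  1-1 → 0
  0-0 → 0
  1-0 → 1
  1-0 → 1
  0-1 → 1 (borrow)
  1-1-1 → 1 (borrow)
  1-1-1 → 1 (borrow)
  0-1-1 → 0 (borrow)
  0-1-1 → 0 (borrow)
  0-1-1 → 0 (borrow)
  1-1-1 → 1 (borrow)
  1-0-1 → 0

0b10001111100000000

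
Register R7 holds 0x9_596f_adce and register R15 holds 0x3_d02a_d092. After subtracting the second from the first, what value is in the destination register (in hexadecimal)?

Subtract column by column in base 16:
  e-2 → c
  c-9 → 3
  d-0 → d
  a-d → d (borrow)
  f-a-1 → 4
  6-2 → 4
  9-0 → 9
  5-d → 8 (borrow)
  9-3-1 → 5

0x58944dd3c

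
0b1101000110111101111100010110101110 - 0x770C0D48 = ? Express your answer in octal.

0b1101000110111101111100010110101110 = 0o150675742656 in octal.
0x770C0D48 = 0o16703006510 in octal.
Subtract column by column in base 8:
  6-0 → 6
  5-1 → 4
  6-5 → 1
  2-6 → 4 (borrow)
  4-0-1 → 3
  7-0 → 7
  5-3 → 2
  7-0 → 7
  6-7 → 7 (borrow)
  0-6-1 → 1 (borrow)
  5-1-1 → 3
  1-0 → 1

0o131772734146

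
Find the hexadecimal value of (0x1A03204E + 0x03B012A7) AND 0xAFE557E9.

0xDA112E1

Add column by column in base 16, right to left:
  E+7 = 5 carry 1
  4+A+1 = F
  0+2 = 2
  2+1 = 3
  3+0 = 3
  0+B = B
  A+3 = D
  1+0 = 1
Sum = 0x1DB332F5; now AND with 0xAFE557E9:
  1&A=0, D&F=D, B&E=A, 3&5=1, 3&5=1, 2&7=2, F&E=E, 5&9=1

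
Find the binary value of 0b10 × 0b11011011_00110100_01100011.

Multiply each base-2 digit by 2, carrying:
  1×2 = 2 → write 0 carry 1
  1×2+1 = 3 → write 1 carry 1
  0×2+1 = 1 → write 1
  0×2 = 0 → write 0
  0×2 = 0 → write 0
  1×2 = 2 → write 0 carry 1
  1×2+1 = 3 → write 1 carry 1
  0×2+1 = 1 → write 1
  0×2 = 0 → write 0
  0×2 = 0 → write 0
  1×2 = 2 → write 0 carry 1
  0×2+1 = 1 → write 1
  1×2 = 2 → write 0 carry 1
  1×2+1 = 3 → write 1 carry 1
  0×2+1 = 1 → write 1
  0×2 = 0 → write 0
  1×2 = 2 → write 0 carry 1
  1×2+1 = 3 → write 1 carry 1
  0×2+1 = 1 → write 1
  1×2 = 2 → write 0 carry 1
  1×2+1 = 3 → write 1 carry 1
  0×2+1 = 1 → write 1
  1×2 = 2 → write 0 carry 1
  1×2+1 = 3 → write 1 carry 1
  remaining carry: 1

0b1101101100110100011000110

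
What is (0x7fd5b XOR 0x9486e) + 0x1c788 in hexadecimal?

First 0x7fd5b XOR 0x9486e = 0xeb535.
Add column by column in base 16, right to left:
  5+8 = d
  3+8 = b
  5+7 = c
  b+c = 7 carry 1
  e+1+1 = 0 carry 1
  final carry 1

0x107cbd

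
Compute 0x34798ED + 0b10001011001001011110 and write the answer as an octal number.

0o324045513

0x34798ED = 0o321714355 in octal.
0b10001011001001011110 = 0o2131136 in octal.
Add column by column in base 8, right to left:
  5+6 = 3 carry 1
  5+3+1 = 1 carry 1
  3+1+1 = 5
  4+1 = 5
  1+3 = 4
  7+1 = 0 carry 1
  1+2+1 = 4
  2+0 = 2
  3+0 = 3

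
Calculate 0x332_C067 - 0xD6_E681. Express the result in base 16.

Subtract column by column in base 16:
  7-1 → 6
  6-8 → E (borrow)
  0-6-1 → 9 (borrow)
  C-E-1 → D (borrow)
  2-6-1 → B (borrow)
  3-D-1 → 5 (borrow)
  3-0-1 → 2

0x25BD9E6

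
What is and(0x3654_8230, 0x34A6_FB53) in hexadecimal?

0x34048210

AND each hex digit independently (no carries):
  3&3=3, 6&4=4, 5&A=0, 4&6=4, 8&F=8, 2&B=2, 3&5=1, 0&3=0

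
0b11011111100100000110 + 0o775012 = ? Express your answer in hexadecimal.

0x11F310

0b11011111100100000110 = 0xDF906 in hexadecimal.
0o775012 = 0x3FA0A in hexadecimal.
Add column by column in base 16, right to left:
  6+A = 0 carry 1
  0+0+1 = 1
  9+A = 3 carry 1
  F+F+1 = F carry 1
  D+3+1 = 1 carry 1
  final carry 1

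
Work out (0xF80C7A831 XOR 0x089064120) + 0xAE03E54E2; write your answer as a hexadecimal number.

0x19EA003DF3

First 0xF80C7A831 XOR 0x089064120 = 0xF09C1E911.
Add column by column in base 16, right to left:
  1+2 = 3
  1+E = F
  9+4 = D
  E+5 = 3 carry 1
  1+E+1 = 0 carry 1
  C+3+1 = 0 carry 1
  9+0+1 = A
  0+E = E
  F+A = 9 carry 1
  final carry 1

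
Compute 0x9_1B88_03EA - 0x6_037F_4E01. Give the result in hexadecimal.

0x31808B5E9

Subtract column by column in base 16:
  A-1 → 9
  E-0 → E
  3-E → 5 (borrow)
  0-4-1 → B (borrow)
  8-F-1 → 8 (borrow)
  8-7-1 → 0
  B-3 → 8
  1-0 → 1
  9-6 → 3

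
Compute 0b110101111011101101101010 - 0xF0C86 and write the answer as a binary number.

0xF0C86 = 0b11110000110010000110 in binary.
Subtract column by column in base 2:
  0-0 → 0
  1-1 → 0
  0-1 → 1 (borrow)
  1-0-1 → 0
  0-0 → 0
  1-0 → 1
  1-0 → 1
  0-1 → 1 (borrow)
  1-0-1 → 0
  1-0 → 1
  0-1 → 1 (borrow)
  1-1-1 → 1 (borrow)
  1-0-1 → 0
  1-0 → 1
  0-0 → 0
  1-0 → 1
  1-1 → 0
  1-1 → 0
  1-1 → 0
  0-1 → 1 (borrow)
  1-0-1 → 0
  0-0 → 0
  1-0 → 1
  1-0 → 1

0b110010001010111011100100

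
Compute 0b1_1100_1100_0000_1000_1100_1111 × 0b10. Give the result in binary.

Multiply each base-2 digit by 2, carrying:
  1×2 = 2 → write 0 carry 1
  1×2+1 = 3 → write 1 carry 1
  1×2+1 = 3 → write 1 carry 1
  1×2+1 = 3 → write 1 carry 1
  0×2+1 = 1 → write 1
  0×2 = 0 → write 0
  1×2 = 2 → write 0 carry 1
  1×2+1 = 3 → write 1 carry 1
  0×2+1 = 1 → write 1
  0×2 = 0 → write 0
  0×2 = 0 → write 0
  1×2 = 2 → write 0 carry 1
  0×2+1 = 1 → write 1
  0×2 = 0 → write 0
  0×2 = 0 → write 0
  0×2 = 0 → write 0
  0×2 = 0 → write 0
  0×2 = 0 → write 0
  1×2 = 2 → write 0 carry 1
  1×2+1 = 3 → write 1 carry 1
  0×2+1 = 1 → write 1
  0×2 = 0 → write 0
  1×2 = 2 → write 0 carry 1
  1×2+1 = 3 → write 1 carry 1
  1×2+1 = 3 → write 1 carry 1
  remaining carry: 1

0b11100110000001000110011110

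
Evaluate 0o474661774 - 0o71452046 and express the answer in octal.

Subtract column by column in base 8:
  4-6 → 6 (borrow)
  7-4-1 → 2
  7-0 → 7
  1-2 → 7 (borrow)
  6-5-1 → 0
  6-4 → 2
  4-1 → 3
  7-7 → 0
  4-0 → 4

0o403207726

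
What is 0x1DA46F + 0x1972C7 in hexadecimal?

0x371736

Add column by column in base 16, right to left:
  F+7 = 6 carry 1
  6+C+1 = 3 carry 1
  4+2+1 = 7
  A+7 = 1 carry 1
  D+9+1 = 7 carry 1
  1+1+1 = 3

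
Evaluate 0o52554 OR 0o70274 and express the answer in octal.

0o72774

OR each oct digit independently (no carries):
  5|7=7, 2|0=2, 5|2=7, 5|7=7, 4|4=4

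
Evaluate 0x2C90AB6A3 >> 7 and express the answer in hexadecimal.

0x592156D

7 bits is not a whole number of base-16 digits; in binary: 1011001001000010101011011010100011 >> 7 = 101100100100001010101101101.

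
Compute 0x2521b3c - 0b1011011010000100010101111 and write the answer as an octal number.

0o71211215

0x2521b3c = 0o224415474 in octal.
0b1011011010000100010101111 = 0o133204257 in octal.
Subtract column by column in base 8:
  4-7 → 5 (borrow)
  7-5-1 → 1
  4-2 → 2
  5-4 → 1
  1-0 → 1
  4-2 → 2
  4-3 → 1
  2-3 → 7 (borrow)
  2-1-1 → 0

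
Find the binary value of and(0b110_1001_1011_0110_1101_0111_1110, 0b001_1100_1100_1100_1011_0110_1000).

0b000100010000100100101101000

AND bit by bit (1 only where both bits are 1):
  110100110110110110101111110
& 001110011001100101101101000
= 000100010000100100101101000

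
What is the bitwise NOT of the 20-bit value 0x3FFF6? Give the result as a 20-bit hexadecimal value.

0xC0009

Each hex digit d becomes F−d:
  3→C, F→0, F→0, F→0, 6→9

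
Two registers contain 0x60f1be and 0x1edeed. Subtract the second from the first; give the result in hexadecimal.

0x4212d1

Subtract column by column in base 16:
  e-d → 1
  b-e → d (borrow)
  1-e-1 → 2 (borrow)
  f-d-1 → 1
  0-e → 2 (borrow)
  6-1-1 → 4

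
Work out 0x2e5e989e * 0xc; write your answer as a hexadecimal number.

0x22c6f2768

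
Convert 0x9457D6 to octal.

0o45053726

Expand each hex digit to 4 bits: 9=1001 4=0100 5=0101 7=0111 D=1101 6=0110.
Group the bits in threes: 100 101 000 101 011 111 010 110 → 45053726.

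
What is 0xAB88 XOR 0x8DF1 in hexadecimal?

XOR each hex digit independently (no carries):
  A^8=2, B^D=6, 8^F=7, 8^1=9

0x2679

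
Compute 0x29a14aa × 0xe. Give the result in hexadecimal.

0x246d214c

Multiply each base-16 digit by 14, carrying:
  a×14 = 140 → write c carry 8
  a×14+8 = 148 → write 4 carry 9
  4×14+9 = 65 → write 1 carry 4
  1×14+4 = 18 → write 2 carry 1
  a×14+1 = 141 → write d carry 8
  9×14+8 = 134 → write 6 carry 8
  2×14+8 = 36 → write 4 carry 2
  remaining carry: 2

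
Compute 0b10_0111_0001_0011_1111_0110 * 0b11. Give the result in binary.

Multiply each base-2 digit by 3, carrying:
  0×3 = 0 → write 0
  1×3 = 3 → write 1 carry 1
  1×3+1 = 4 → write 0 carry 2
  0×3+2 = 2 → write 0 carry 1
  1×3+1 = 4 → write 0 carry 2
  1×3+2 = 5 → write 1 carry 2
  1×3+2 = 5 → write 1 carry 2
  1×3+2 = 5 → write 1 carry 2
  1×3+2 = 5 → write 1 carry 2
  1×3+2 = 5 → write 1 carry 2
  0×3+2 = 2 → write 0 carry 1
  0×3+1 = 1 → write 1
  1×3 = 3 → write 1 carry 1
  0×3+1 = 1 → write 1
  0×3 = 0 → write 0
  0×3 = 0 → write 0
  1×3 = 3 → write 1 carry 1
  1×3+1 = 4 → write 0 carry 2
  1×3+2 = 5 → write 1 carry 2
  0×3+2 = 2 → write 0 carry 1
  0×3+1 = 1 → write 1
  1×3 = 3 → write 1 carry 1
  remaining carry: 1

0b11101010011101111100010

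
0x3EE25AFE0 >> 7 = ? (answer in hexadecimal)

7 bits is not a whole number of base-16 digits; in binary: 1111101110001001011010111111100000 >> 7 = 111110111000100101101011111.

0x7DC4B5F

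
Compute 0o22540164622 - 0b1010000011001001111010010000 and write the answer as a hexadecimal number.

0x8B744B02

0o22540164622 = 0x9580E992 in hexadecimal.
0b1010000011001001111010010000 = 0xA0C9E90 in hexadecimal.
Subtract column by column in base 16:
  2-0 → 2
  9-9 → 0
  9-E → B (borrow)
  E-9-1 → 4
  0-C → 4 (borrow)
  8-0-1 → 7
  5-A → B (borrow)
  9-0-1 → 8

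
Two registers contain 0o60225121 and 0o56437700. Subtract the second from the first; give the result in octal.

0o1565221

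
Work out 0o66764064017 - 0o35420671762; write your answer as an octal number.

0o31343172035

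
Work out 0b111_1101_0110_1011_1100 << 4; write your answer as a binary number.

Left shift by 4: append 4 zero bits.

0b11111010110101111000000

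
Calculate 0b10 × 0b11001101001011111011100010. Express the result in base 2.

Multiply each base-2 digit by 2, carrying:
  0×2 = 0 → write 0
  1×2 = 2 → write 0 carry 1
  0×2+1 = 1 → write 1
  0×2 = 0 → write 0
  0×2 = 0 → write 0
  1×2 = 2 → write 0 carry 1
  1×2+1 = 3 → write 1 carry 1
  1×2+1 = 3 → write 1 carry 1
  0×2+1 = 1 → write 1
  1×2 = 2 → write 0 carry 1
  1×2+1 = 3 → write 1 carry 1
  1×2+1 = 3 → write 1 carry 1
  1×2+1 = 3 → write 1 carry 1
  1×2+1 = 3 → write 1 carry 1
  0×2+1 = 1 → write 1
  1×2 = 2 → write 0 carry 1
  0×2+1 = 1 → write 1
  0×2 = 0 → write 0
  1×2 = 2 → write 0 carry 1
  0×2+1 = 1 → write 1
  1×2 = 2 → write 0 carry 1
  1×2+1 = 3 → write 1 carry 1
  0×2+1 = 1 → write 1
  0×2 = 0 → write 0
  1×2 = 2 → write 0 carry 1
  1×2+1 = 3 → write 1 carry 1
  remaining carry: 1

0b110011010010111110111000100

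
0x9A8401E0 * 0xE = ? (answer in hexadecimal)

Multiply each base-16 digit by 14, carrying:
  0×14 = 0 → write 0
  E×14 = 196 → write 4 carry 12
  1×14+12 = 26 → write A carry 1
  0×14+1 = 1 → write 1
  4×14 = 56 → write 8 carry 3
  8×14+3 = 115 → write 3 carry 7
  A×14+7 = 147 → write 3 carry 9
  9×14+9 = 135 → write 7 carry 8
  remaining carry: 8

0x873381A40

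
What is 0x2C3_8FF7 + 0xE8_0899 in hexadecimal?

Add column by column in base 16, right to left:
  7+9 = 0 carry 1
  F+9+1 = 9 carry 1
  F+8+1 = 8 carry 1
  8+0+1 = 9
  3+8 = B
  C+E = A carry 1
  2+0+1 = 3

0x3AB9890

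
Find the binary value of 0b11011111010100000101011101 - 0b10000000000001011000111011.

Subtract column by column in base 2:
  1-1 → 0
  0-1 → 1 (borrow)
  1-0-1 → 0
  1-1 → 0
  1-1 → 0
  0-1 → 1 (borrow)
  1-0-1 → 0
  0-0 → 0
  1-0 → 1
  0-1 → 1 (borrow)
  0-1-1 → 0 (borrow)
  0-0-1 → 1 (borrow)
  0-1-1 → 0 (borrow)
  0-0-1 → 1 (borrow)
  1-0-1 → 0
  0-0 → 0
  1-0 → 1
  0-0 → 0
  1-0 → 1
  1-0 → 1
  1-0 → 1
  1-0 → 1
  1-0 → 1
  0-0 → 0
  1-0 → 1
  1-1 → 0

0b1011111010010101100100010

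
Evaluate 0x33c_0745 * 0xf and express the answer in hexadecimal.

0x30846d0b

Multiply each base-16 digit by 15, carrying:
  5×15 = 75 → write b carry 4
  4×15+4 = 64 → write 0 carry 4
  7×15+4 = 109 → write d carry 6
  0×15+6 = 6 → write 6
  c×15 = 180 → write 4 carry 11
  3×15+11 = 56 → write 8 carry 3
  3×15+3 = 48 → write 0 carry 3
  remaining carry: 3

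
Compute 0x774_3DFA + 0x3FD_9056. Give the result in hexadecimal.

0xB71CE50

Add column by column in base 16, right to left:
  A+6 = 0 carry 1
  F+5+1 = 5 carry 1
  D+0+1 = E
  3+9 = C
  4+D = 1 carry 1
  7+F+1 = 7 carry 1
  7+3+1 = B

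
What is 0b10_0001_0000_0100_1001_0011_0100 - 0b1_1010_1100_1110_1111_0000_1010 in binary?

Subtract column by column in base 2:
  0-0 → 0
  0-1 → 1 (borrow)
  1-0-1 → 0
  0-1 → 1 (borrow)
  1-0-1 → 0
  1-0 → 1
  0-0 → 0
  0-0 → 0
  1-1 → 0
  0-1 → 1 (borrow)
  0-1-1 → 0 (borrow)
  1-1-1 → 1 (borrow)
  0-0-1 → 1 (borrow)
  0-1-1 → 0 (borrow)
  1-1-1 → 1 (borrow)
  0-1-1 → 0 (borrow)
  0-0-1 → 1 (borrow)
  0-0-1 → 1 (borrow)
  0-1-1 → 0 (borrow)
  0-1-1 → 0 (borrow)
  1-0-1 → 0
  0-1 → 1 (borrow)
  0-0-1 → 1 (borrow)
  0-1-1 → 0 (borrow)
  0-1-1 → 0 (borrow)
  1-0-1 → 0

0b11000110101101000101010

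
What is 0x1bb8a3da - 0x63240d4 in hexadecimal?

Subtract column by column in base 16:
  a-4 → 6
  d-d → 0
  3-0 → 3
  a-4 → 6
  8-2 → 6
  b-3 → 8
  b-6 → 5
  1-0 → 1

0x15866306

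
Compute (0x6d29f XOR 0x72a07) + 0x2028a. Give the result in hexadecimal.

First 0x6d29f XOR 0x72a07 = 0x1f898.
Add column by column in base 16, right to left:
  8+a = 2 carry 1
  9+8+1 = 2 carry 1
  8+2+1 = b
  f+0 = f
  1+2 = 3

0x3fb22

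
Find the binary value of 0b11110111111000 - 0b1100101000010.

Subtract column by column in base 2:
  0-0 → 0
  0-1 → 1 (borrow)
  0-0-1 → 1 (borrow)
  1-0-1 → 0
  1-0 → 1
  1-0 → 1
  1-1 → 0
  1-0 → 1
  1-1 → 0
  0-0 → 0
  1-0 → 1
  1-1 → 0
  1-1 → 0
  1-0 → 1

0b10010010110110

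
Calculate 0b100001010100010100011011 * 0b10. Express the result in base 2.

Multiply each base-2 digit by 2, carrying:
  1×2 = 2 → write 0 carry 1
  1×2+1 = 3 → write 1 carry 1
  0×2+1 = 1 → write 1
  1×2 = 2 → write 0 carry 1
  1×2+1 = 3 → write 1 carry 1
  0×2+1 = 1 → write 1
  0×2 = 0 → write 0
  0×2 = 0 → write 0
  1×2 = 2 → write 0 carry 1
  0×2+1 = 1 → write 1
  1×2 = 2 → write 0 carry 1
  0×2+1 = 1 → write 1
  0×2 = 0 → write 0
  0×2 = 0 → write 0
  1×2 = 2 → write 0 carry 1
  0×2+1 = 1 → write 1
  1×2 = 2 → write 0 carry 1
  0×2+1 = 1 → write 1
  1×2 = 2 → write 0 carry 1
  0×2+1 = 1 → write 1
  0×2 = 0 → write 0
  0×2 = 0 → write 0
  0×2 = 0 → write 0
  1×2 = 2 → write 0 carry 1
  remaining carry: 1

0b1000010101000101000110110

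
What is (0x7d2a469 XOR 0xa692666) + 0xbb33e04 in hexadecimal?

First 0x7d2a469 XOR 0xa692666 = 0xdbb820f.
Add column by column in base 16, right to left:
  f+4 = 3 carry 1
  0+0+1 = 1
  2+e = 0 carry 1
  8+3+1 = c
  b+3 = e
  b+b = 6 carry 1
  d+b+1 = 9 carry 1
  final carry 1

0x196ec013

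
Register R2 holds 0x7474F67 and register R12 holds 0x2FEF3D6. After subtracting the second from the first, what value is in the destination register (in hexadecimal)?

Subtract column by column in base 16:
  7-6 → 1
  6-D → 9 (borrow)
  F-3-1 → B
  4-F → 5 (borrow)
  7-E-1 → 8 (borrow)
  4-F-1 → 4 (borrow)
  7-2-1 → 4

0x4485B91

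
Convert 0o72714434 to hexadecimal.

0xeb991c

Each octal digit is 3 bits: 7=111 2=010 7=111 1=001 4=100 4=100 3=011 4=100.
Group the bits into nibbles: 1110 1011 1001 1001 0001 1100 → eb991c.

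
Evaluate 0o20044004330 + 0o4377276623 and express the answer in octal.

Add column by column in base 8, right to left:
  0+3 = 3
  3+2 = 5
  3+6 = 1 carry 1
  4+6+1 = 3 carry 1
  0+7+1 = 0 carry 1
  0+2+1 = 3
  4+7 = 3 carry 1
  4+7+1 = 4 carry 1
  0+3+1 = 4
  0+4 = 4
  2+0 = 2

0o24443303153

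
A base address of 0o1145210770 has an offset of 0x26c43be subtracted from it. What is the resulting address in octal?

0o712147072

0x26c43be = 0o233041676 in octal.
Subtract column by column in base 8:
  0-6 → 2 (borrow)
  7-7-1 → 7 (borrow)
  7-6-1 → 0
  0-1 → 7 (borrow)
  1-4-1 → 4 (borrow)
  2-0-1 → 1
  5-3 → 2
  4-3 → 1
  1-2 → 7 (borrow)
  1-0-1 → 0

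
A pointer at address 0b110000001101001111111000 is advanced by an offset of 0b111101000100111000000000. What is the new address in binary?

0b1101101010010000111111000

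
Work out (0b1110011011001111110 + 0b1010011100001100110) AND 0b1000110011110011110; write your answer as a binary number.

Add column by column in base 2, right to left:
  0+0 = 0
  1+1 = 0 carry 1
  1+1+1 = 1 carry 1
  1+0+1 = 0 carry 1
  1+0+1 = 0 carry 1
  1+1+1 = 1 carry 1
  1+1+1 = 1 carry 1
  0+0+1 = 1
  0+0 = 0
  1+0 = 1
  1+0 = 1
  0+1 = 1
  1+1 = 0 carry 1
  1+1+1 = 1 carry 1
  0+0+1 = 1
  0+0 = 0
  1+1 = 0 carry 1
  1+0+1 = 0 carry 1
  1+1+1 = 1 carry 1
  final carry 1
Sum = 0b11000110111011100100; now AND with 0b1000110011110011110:
  11000110111011100100
& 01000110011110011110
= 01000110011010000100

0b1000110011010000100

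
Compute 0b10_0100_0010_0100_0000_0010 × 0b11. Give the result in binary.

0b11011000110110000000110

Multiply each base-2 digit by 3, carrying:
  0×3 = 0 → write 0
  1×3 = 3 → write 1 carry 1
  0×3+1 = 1 → write 1
  0×3 = 0 → write 0
  0×3 = 0 → write 0
  0×3 = 0 → write 0
  0×3 = 0 → write 0
  0×3 = 0 → write 0
  0×3 = 0 → write 0
  0×3 = 0 → write 0
  1×3 = 3 → write 1 carry 1
  0×3+1 = 1 → write 1
  0×3 = 0 → write 0
  1×3 = 3 → write 1 carry 1
  0×3+1 = 1 → write 1
  0×3 = 0 → write 0
  0×3 = 0 → write 0
  0×3 = 0 → write 0
  1×3 = 3 → write 1 carry 1
  0×3+1 = 1 → write 1
  0×3 = 0 → write 0
  1×3 = 3 → write 1 carry 1
  remaining carry: 1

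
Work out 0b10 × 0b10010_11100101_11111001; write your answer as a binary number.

0b1001011100101111110010

Multiply each base-2 digit by 2, carrying:
  1×2 = 2 → write 0 carry 1
  0×2+1 = 1 → write 1
  0×2 = 0 → write 0
  1×2 = 2 → write 0 carry 1
  1×2+1 = 3 → write 1 carry 1
  1×2+1 = 3 → write 1 carry 1
  1×2+1 = 3 → write 1 carry 1
  1×2+1 = 3 → write 1 carry 1
  1×2+1 = 3 → write 1 carry 1
  0×2+1 = 1 → write 1
  1×2 = 2 → write 0 carry 1
  0×2+1 = 1 → write 1
  0×2 = 0 → write 0
  1×2 = 2 → write 0 carry 1
  1×2+1 = 3 → write 1 carry 1
  1×2+1 = 3 → write 1 carry 1
  0×2+1 = 1 → write 1
  1×2 = 2 → write 0 carry 1
  0×2+1 = 1 → write 1
  0×2 = 0 → write 0
  1×2 = 2 → write 0 carry 1
  remaining carry: 1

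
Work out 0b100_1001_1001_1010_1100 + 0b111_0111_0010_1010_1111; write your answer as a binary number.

0b11000000110001011011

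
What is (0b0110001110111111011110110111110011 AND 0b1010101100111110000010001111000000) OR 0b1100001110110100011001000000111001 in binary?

0b0110001110111111011110110111110011 AND 0b1010101100111110000010001111000000 = 0b0010001100111110000010000111000000.
Then OR with 0b1100001110110100011001000000111001.

0b1110001110111110011011000111111001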